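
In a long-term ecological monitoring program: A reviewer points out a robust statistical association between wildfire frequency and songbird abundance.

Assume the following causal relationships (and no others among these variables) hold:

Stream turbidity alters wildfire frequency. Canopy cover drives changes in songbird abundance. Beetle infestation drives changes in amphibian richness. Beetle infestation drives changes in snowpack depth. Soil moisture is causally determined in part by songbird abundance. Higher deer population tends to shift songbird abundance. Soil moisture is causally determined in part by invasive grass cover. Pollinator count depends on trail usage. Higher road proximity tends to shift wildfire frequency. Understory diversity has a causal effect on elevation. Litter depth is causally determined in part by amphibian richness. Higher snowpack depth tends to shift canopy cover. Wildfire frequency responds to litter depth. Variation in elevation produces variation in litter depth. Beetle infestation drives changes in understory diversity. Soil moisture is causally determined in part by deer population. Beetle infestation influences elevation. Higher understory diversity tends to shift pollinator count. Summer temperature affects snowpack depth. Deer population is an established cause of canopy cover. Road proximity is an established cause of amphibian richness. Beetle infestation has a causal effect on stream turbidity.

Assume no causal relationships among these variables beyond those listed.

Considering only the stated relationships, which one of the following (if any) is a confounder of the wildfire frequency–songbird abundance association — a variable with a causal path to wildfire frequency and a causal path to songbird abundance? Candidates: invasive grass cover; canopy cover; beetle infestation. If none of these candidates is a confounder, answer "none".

Beetle infestation causes wildfire frequency (beetle infestation → stream turbidity → wildfire frequency) and also causes songbird abundance (beetle infestation → snowpack depth → canopy cover → songbird abundance); it is a common cause of both.
Each of the other candidates lacks a causal path to at least one of wildfire frequency and songbird abundance, so they do not confound the relationship.

beetle infestation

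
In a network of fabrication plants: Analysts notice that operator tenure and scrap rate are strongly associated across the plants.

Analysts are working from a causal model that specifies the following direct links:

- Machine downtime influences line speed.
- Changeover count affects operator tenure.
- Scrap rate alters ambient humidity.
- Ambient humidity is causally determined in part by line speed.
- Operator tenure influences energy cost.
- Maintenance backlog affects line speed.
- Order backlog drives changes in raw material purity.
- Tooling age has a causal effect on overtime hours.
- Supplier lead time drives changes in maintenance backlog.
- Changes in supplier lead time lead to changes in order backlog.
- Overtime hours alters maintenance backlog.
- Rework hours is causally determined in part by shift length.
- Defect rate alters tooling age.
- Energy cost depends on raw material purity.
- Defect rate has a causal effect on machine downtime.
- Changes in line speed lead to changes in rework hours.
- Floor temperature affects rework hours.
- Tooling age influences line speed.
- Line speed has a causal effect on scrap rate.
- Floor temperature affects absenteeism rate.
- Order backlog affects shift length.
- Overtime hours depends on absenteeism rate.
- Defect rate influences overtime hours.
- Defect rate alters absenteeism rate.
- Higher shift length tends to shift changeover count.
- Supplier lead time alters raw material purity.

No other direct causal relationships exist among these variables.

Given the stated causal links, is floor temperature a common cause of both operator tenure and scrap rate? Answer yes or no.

no

Floor temperature has no stated causal path to operator tenure. A confounder must cause both variables, so floor temperature does not qualify.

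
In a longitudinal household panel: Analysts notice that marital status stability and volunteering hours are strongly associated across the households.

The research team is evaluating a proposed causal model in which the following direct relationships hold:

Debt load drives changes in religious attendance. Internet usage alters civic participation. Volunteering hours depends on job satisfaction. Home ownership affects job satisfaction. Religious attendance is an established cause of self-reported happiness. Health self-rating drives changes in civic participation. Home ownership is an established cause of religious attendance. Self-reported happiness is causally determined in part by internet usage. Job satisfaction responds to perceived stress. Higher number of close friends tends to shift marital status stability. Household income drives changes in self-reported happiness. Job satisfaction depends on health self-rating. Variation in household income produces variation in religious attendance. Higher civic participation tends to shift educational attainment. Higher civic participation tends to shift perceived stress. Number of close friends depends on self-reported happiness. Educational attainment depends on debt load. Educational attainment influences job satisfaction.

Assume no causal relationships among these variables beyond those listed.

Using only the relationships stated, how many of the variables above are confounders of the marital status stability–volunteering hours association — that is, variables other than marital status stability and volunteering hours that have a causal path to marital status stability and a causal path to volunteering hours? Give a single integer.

The common causes are: debt load (to marital status stability via debt load → religious attendance → self-reported happiness → number of close friends → marital status stability; to volunteering hours via debt load → educational attainment → job satisfaction → volunteering hours); home ownership (to marital status stability via home ownership → religious attendance → self-reported happiness → number of close friends → marital status stability; to volunteering hours via home ownership → job satisfaction → volunteering hours); internet usage (to marital status stability via internet usage → self-reported happiness → number of close friends → marital status stability; to volunteering hours via internet usage → civic participation → educational attainment → job satisfaction → volunteering hours).
Every other variable lacks a causal path to at least one of marital status stability and volunteering hours.

3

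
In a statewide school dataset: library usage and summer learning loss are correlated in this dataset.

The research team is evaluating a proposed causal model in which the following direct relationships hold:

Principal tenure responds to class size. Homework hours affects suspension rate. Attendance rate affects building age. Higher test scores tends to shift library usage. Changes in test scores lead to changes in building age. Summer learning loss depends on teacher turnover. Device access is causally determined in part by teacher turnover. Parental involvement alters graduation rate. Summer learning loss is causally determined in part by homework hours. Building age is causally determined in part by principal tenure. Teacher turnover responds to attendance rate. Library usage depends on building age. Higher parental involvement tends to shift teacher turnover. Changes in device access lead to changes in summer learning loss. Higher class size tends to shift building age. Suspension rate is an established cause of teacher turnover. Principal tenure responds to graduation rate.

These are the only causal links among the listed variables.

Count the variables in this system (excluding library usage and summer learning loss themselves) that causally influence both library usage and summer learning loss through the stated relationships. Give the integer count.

2

The common causes are: attendance rate (to library usage via attendance rate → building age → library usage; to summer learning loss via attendance rate → teacher turnover → summer learning loss); parental involvement (to library usage via parental involvement → graduation rate → principal tenure → building age → library usage; to summer learning loss via parental involvement → teacher turnover → summer learning loss).
Every other variable lacks a causal path to at least one of library usage and summer learning loss.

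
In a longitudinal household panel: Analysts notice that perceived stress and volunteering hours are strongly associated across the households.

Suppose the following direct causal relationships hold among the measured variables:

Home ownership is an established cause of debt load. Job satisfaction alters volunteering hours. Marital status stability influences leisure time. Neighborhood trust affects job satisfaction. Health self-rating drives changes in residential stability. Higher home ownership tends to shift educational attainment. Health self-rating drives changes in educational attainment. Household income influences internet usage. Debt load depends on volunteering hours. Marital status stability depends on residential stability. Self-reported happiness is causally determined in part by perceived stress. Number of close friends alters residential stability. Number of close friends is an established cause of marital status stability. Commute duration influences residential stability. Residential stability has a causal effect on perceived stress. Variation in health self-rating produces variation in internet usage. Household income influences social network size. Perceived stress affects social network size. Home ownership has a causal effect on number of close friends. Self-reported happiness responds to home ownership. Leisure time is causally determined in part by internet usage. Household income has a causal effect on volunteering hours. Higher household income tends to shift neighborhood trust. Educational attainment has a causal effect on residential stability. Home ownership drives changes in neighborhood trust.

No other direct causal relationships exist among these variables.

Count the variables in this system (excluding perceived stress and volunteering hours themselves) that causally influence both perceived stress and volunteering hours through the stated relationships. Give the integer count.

1

The common causes are: home ownership (to perceived stress via home ownership → number of close friends → residential stability → perceived stress; to volunteering hours via home ownership → neighborhood trust → job satisfaction → volunteering hours).
Every other variable lacks a causal path to at least one of perceived stress and volunteering hours.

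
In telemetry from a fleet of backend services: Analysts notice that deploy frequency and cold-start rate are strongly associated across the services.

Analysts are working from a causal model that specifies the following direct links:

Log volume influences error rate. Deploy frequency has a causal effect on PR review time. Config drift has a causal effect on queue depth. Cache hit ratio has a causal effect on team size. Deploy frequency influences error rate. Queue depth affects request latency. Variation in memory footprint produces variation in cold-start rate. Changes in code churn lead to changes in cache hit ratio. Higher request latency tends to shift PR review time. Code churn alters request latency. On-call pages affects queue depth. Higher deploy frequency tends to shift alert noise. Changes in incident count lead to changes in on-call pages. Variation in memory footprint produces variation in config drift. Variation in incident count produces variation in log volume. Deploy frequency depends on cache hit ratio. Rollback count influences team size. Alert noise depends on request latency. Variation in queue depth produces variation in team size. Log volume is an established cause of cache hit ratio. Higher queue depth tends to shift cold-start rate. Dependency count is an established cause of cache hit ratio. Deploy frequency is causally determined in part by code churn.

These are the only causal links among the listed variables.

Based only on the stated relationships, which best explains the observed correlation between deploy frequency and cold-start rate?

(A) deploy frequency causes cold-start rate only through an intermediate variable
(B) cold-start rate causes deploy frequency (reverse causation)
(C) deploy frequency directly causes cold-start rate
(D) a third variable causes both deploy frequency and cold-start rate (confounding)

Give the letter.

D

Incident count causes deploy frequency (incident count → log volume → cache hit ratio → deploy frequency) and cold-start rate (incident count → on-call pages → queue depth → cold-start rate) — a common cause creating the correlation.
There is no stated path from deploy frequency to cold-start rate or from cold-start rate to deploy frequency, so neither direct nor reverse causation applies.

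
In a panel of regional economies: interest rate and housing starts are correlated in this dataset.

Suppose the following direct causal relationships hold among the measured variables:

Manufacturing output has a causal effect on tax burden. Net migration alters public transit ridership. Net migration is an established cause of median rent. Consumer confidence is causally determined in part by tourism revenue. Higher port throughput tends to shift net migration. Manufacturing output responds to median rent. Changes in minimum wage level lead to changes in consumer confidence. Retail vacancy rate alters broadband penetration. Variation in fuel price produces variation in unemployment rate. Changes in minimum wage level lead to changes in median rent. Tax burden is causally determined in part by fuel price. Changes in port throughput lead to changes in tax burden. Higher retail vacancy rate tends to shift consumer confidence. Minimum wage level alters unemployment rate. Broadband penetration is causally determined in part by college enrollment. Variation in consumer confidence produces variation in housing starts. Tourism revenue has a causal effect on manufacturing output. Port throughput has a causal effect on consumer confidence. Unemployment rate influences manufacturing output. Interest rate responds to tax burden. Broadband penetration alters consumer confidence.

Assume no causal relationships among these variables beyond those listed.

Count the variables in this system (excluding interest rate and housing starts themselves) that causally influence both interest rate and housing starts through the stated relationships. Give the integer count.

3

The common causes are: minimum wage level (to interest rate via minimum wage level → median rent → manufacturing output → tax burden → interest rate; to housing starts via minimum wage level → consumer confidence → housing starts); port throughput (to interest rate via port throughput → tax burden → interest rate; to housing starts via port throughput → consumer confidence → housing starts); tourism revenue (to interest rate via tourism revenue → manufacturing output → tax burden → interest rate; to housing starts via tourism revenue → consumer confidence → housing starts).
Every other variable lacks a causal path to at least one of interest rate and housing starts.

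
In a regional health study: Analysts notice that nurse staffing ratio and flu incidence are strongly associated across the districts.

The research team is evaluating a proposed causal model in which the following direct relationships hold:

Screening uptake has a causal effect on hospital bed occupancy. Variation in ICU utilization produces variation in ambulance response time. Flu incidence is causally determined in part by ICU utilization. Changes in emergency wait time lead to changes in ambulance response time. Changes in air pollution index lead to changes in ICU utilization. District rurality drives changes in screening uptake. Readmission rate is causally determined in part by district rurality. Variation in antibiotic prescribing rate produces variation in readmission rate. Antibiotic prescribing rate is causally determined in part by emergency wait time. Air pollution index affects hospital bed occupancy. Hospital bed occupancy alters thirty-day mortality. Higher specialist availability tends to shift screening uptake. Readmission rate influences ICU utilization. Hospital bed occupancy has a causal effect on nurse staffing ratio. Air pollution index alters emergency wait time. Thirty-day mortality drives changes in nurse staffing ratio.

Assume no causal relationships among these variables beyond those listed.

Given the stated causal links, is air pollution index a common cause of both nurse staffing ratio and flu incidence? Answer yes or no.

yes

Air pollution index has a causal path to nurse staffing ratio (air pollution index → hospital bed occupancy → nurse staffing ratio) and to flu incidence (air pollution index → ICU utilization → flu incidence), so it is a common cause of both — a confounder.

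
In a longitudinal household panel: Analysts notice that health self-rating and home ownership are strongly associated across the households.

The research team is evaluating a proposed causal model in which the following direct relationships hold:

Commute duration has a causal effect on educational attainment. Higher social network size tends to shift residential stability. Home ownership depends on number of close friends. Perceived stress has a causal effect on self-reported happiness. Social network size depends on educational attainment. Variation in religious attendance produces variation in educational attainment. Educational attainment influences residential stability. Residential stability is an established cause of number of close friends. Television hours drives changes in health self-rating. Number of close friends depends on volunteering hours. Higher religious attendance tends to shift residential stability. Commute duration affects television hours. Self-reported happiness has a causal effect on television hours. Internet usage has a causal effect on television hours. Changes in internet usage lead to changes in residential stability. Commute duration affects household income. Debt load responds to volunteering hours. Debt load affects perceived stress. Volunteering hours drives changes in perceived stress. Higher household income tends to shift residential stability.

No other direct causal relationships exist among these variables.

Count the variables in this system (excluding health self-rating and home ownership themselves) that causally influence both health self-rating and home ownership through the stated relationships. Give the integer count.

3

The common causes are: commute duration (to health self-rating via commute duration → television hours → health self-rating; to home ownership via commute duration → educational attainment → residential stability → number of close friends → home ownership); internet usage (to health self-rating via internet usage → television hours → health self-rating; to home ownership via internet usage → residential stability → number of close friends → home ownership); volunteering hours (to health self-rating via volunteering hours → perceived stress → self-reported happiness → television hours → health self-rating; to home ownership via volunteering hours → number of close friends → home ownership).
Every other variable lacks a causal path to at least one of health self-rating and home ownership.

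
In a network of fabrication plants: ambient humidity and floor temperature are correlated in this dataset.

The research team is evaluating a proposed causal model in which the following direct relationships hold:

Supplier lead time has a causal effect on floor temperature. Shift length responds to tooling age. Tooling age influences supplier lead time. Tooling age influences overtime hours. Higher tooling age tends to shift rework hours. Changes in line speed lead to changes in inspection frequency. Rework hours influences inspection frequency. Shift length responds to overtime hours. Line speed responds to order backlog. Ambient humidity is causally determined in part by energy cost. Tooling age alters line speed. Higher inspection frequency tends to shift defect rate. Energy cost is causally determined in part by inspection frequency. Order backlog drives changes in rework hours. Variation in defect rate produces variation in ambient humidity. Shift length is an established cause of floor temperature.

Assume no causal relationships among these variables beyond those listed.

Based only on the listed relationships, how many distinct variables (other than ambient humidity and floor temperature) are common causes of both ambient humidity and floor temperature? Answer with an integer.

The common causes are: tooling age (to ambient humidity via tooling age → rework hours → inspection frequency → energy cost → ambient humidity; to floor temperature via tooling age → supplier lead time → floor temperature).
Every other variable lacks a causal path to at least one of ambient humidity and floor temperature.

1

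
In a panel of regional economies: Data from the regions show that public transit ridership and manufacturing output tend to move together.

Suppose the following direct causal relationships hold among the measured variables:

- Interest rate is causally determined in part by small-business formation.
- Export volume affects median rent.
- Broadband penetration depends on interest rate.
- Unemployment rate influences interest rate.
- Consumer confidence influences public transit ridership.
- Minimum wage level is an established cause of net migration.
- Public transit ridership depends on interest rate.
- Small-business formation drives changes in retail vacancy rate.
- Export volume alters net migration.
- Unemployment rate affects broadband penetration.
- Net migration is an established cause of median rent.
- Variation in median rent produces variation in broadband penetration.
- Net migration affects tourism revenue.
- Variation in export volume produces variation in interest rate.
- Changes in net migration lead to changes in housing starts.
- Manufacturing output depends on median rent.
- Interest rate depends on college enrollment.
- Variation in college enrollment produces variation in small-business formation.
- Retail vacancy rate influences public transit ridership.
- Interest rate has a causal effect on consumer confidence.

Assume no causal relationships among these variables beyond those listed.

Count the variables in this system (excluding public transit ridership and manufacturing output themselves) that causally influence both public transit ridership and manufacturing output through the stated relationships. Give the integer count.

The common causes are: export volume (to public transit ridership via export volume → interest rate → public transit ridership; to manufacturing output via export volume → median rent → manufacturing output).
Every other variable lacks a causal path to at least one of public transit ridership and manufacturing output.

1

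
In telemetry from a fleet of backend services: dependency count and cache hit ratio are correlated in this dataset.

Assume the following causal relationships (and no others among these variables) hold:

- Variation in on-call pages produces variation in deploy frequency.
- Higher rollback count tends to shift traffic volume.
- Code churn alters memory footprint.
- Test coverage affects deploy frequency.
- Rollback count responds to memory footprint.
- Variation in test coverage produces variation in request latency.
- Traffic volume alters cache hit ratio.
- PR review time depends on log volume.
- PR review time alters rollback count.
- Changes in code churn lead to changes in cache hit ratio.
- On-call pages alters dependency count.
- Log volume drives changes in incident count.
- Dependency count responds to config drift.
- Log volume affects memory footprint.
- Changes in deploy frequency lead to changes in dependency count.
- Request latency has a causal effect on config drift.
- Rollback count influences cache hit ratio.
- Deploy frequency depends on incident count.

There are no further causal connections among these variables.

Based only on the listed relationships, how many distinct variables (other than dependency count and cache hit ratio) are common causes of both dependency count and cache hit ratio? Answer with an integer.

The common causes are: log volume (to dependency count via log volume → incident count → deploy frequency → dependency count; to cache hit ratio via log volume → memory footprint → rollback count → cache hit ratio).
Every other variable lacks a causal path to at least one of dependency count and cache hit ratio.

1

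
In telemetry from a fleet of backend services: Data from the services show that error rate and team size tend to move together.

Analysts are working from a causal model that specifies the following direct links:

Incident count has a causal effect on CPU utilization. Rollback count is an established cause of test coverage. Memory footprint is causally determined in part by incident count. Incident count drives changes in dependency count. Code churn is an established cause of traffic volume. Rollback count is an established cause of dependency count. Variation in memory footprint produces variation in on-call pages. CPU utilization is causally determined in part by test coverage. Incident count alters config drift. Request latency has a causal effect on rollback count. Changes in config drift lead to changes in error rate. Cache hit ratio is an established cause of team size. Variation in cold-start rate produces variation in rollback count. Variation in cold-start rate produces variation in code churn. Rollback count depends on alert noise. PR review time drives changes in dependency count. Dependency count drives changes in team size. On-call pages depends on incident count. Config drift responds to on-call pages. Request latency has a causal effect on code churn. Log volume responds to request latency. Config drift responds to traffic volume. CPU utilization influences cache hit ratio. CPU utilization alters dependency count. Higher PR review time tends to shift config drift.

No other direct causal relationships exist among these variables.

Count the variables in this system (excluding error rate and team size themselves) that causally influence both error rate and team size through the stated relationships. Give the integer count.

The common causes are: PR review time (to error rate via PR review time → config drift → error rate; to team size via PR review time → dependency count → team size); cold-start rate (to error rate via cold-start rate → code churn → traffic volume → config drift → error rate; to team size via cold-start rate → rollback count → dependency count → team size); incident count (to error rate via incident count → config drift → error rate; to team size via incident count → dependency count → team size); request latency (to error rate via request latency → code churn → traffic volume → config drift → error rate; to team size via request latency → rollback count → dependency count → team size).
Every other variable lacks a causal path to at least one of error rate and team size.

4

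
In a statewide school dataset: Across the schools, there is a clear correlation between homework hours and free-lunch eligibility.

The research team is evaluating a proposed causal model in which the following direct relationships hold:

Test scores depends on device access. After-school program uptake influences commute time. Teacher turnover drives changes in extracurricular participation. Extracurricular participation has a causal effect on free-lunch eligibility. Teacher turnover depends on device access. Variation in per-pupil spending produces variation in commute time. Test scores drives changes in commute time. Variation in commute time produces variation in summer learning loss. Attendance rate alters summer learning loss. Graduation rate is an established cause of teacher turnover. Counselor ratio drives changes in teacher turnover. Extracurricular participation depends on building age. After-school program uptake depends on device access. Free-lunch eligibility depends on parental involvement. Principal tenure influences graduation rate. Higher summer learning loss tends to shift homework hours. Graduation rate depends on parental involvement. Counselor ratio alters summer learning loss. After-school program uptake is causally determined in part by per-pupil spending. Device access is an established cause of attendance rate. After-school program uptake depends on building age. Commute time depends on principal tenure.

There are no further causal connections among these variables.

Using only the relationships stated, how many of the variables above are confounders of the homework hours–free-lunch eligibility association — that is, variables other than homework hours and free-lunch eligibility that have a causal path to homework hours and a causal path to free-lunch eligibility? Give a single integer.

The common causes are: building age (to homework hours via building age → after-school program uptake → commute time → summer learning loss → homework hours; to free-lunch eligibility via building age → extracurricular participation → free-lunch eligibility); counselor ratio (to homework hours via counselor ratio → summer learning loss → homework hours; to free-lunch eligibility via counselor ratio → teacher turnover → extracurricular participation → free-lunch eligibility); device access (to homework hours via device access → attendance rate → summer learning loss → homework hours; to free-lunch eligibility via device access → teacher turnover → extracurricular participation → free-lunch eligibility); principal tenure (to homework hours via principal tenure → commute time → summer learning loss → homework hours; to free-lunch eligibility via principal tenure → graduation rate → teacher turnover → extracurricular participation → free-lunch eligibility).
Every other variable lacks a causal path to at least one of homework hours and free-lunch eligibility.

4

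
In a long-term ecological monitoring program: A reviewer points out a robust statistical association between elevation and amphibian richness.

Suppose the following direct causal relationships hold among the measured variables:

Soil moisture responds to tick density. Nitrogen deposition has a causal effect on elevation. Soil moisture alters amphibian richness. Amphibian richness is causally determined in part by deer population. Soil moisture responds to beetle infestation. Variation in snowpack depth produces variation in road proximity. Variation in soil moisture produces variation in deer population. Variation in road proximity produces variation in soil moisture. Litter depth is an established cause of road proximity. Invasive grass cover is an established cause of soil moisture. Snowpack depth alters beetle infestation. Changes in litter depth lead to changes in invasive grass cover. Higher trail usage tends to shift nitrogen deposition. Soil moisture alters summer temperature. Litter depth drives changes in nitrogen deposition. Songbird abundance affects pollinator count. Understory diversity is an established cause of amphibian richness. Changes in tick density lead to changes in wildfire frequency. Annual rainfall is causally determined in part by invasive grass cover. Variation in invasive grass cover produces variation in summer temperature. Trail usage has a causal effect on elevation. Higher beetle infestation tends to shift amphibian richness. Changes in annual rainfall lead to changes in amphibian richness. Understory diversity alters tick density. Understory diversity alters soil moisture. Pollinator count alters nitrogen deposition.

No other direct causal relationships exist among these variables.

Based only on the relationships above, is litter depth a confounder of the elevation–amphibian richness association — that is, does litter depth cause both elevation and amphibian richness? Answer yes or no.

Litter depth has a causal path to elevation (litter depth → nitrogen deposition → elevation) and to amphibian richness (litter depth → invasive grass cover → soil moisture → amphibian richness), so it is a common cause of both — a confounder.

yes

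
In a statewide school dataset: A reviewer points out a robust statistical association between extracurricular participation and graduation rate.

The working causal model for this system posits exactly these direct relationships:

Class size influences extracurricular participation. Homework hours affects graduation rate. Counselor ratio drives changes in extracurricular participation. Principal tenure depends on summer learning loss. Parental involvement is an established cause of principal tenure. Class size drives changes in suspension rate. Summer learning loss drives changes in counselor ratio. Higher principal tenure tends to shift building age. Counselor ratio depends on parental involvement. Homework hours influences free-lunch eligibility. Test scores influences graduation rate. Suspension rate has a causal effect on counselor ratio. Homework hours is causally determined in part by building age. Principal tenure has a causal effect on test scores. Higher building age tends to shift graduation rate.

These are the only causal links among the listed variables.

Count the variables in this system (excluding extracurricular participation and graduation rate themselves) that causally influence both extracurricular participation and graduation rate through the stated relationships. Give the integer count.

2

The common causes are: parental involvement (to extracurricular participation via parental involvement → counselor ratio → extracurricular participation; to graduation rate via parental involvement → principal tenure → test scores → graduation rate); summer learning loss (to extracurricular participation via summer learning loss → counselor ratio → extracurricular participation; to graduation rate via summer learning loss → principal tenure → test scores → graduation rate).
Every other variable lacks a causal path to at least one of extracurricular participation and graduation rate.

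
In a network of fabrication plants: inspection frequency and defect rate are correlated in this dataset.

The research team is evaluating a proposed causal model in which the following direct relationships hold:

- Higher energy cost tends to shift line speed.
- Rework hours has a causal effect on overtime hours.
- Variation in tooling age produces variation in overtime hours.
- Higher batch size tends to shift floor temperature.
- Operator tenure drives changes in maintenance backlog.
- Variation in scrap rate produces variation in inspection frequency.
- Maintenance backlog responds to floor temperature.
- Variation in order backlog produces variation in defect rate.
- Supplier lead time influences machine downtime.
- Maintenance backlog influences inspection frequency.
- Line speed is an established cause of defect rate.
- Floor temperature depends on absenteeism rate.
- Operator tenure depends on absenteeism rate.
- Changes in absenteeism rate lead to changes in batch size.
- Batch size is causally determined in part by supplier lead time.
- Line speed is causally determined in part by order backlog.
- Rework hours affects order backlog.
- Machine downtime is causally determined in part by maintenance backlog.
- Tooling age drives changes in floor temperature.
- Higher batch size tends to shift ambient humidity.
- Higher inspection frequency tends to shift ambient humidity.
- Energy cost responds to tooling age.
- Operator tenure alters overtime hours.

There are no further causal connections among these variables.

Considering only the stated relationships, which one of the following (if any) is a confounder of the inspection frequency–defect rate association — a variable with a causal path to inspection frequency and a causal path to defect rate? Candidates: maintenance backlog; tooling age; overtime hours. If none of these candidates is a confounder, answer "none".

tooling age

Tooling age causes inspection frequency (tooling age → floor temperature → maintenance backlog → inspection frequency) and also causes defect rate (tooling age → energy cost → line speed → defect rate); it is a common cause of both.
Each of the other candidates lacks a causal path to at least one of inspection frequency and defect rate, so they do not confound the relationship.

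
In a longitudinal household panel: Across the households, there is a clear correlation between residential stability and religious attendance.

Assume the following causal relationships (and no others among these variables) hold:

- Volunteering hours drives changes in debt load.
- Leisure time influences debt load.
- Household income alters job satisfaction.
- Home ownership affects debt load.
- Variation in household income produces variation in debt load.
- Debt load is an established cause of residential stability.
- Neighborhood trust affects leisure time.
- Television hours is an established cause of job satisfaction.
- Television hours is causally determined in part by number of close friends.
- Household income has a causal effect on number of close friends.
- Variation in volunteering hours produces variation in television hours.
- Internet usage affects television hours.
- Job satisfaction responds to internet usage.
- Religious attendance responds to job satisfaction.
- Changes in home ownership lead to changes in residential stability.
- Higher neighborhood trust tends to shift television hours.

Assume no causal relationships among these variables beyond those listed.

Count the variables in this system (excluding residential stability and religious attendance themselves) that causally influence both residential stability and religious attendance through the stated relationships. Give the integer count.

3

The common causes are: household income (to residential stability via household income → debt load → residential stability; to religious attendance via household income → job satisfaction → religious attendance); neighborhood trust (to residential stability via neighborhood trust → leisure time → debt load → residential stability; to religious attendance via neighborhood trust → television hours → job satisfaction → religious attendance); volunteering hours (to residential stability via volunteering hours → debt load → residential stability; to religious attendance via volunteering hours → television hours → job satisfaction → religious attendance).
Every other variable lacks a causal path to at least one of residential stability and religious attendance.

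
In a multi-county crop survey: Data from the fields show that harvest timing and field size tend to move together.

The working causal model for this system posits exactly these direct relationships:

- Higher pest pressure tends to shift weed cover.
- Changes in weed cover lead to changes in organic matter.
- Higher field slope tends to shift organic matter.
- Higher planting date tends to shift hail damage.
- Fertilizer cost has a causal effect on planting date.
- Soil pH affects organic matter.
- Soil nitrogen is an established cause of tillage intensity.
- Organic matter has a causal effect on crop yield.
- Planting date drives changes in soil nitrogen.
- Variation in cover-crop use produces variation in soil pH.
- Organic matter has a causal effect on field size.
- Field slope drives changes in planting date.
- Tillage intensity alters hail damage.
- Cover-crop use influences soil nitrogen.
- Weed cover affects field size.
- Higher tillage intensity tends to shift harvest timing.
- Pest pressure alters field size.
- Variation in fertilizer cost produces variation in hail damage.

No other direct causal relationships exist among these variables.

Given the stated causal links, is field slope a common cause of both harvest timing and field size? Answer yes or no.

yes

Field slope has a causal path to harvest timing (field slope → planting date → soil nitrogen → tillage intensity → harvest timing) and to field size (field slope → organic matter → field size), so it is a common cause of both — a confounder.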